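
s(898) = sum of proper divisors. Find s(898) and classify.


Proper divisors: 1, 2, 449
Sum = 1 + 2 + 449 = 452
452 < 898 → deficient

s(898) = 452 (deficient)


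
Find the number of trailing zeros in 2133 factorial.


floor(2133/5) = 426
floor(2133/25) = 85
floor(2133/125) = 17
floor(2133/625) = 3
Total = 531

531 trailing zeros


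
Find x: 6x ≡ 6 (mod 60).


GCD(6, 60) = 6 divides 6
Divide: 1x ≡ 1 (mod 10)
x ≡ 1 (mod 10)


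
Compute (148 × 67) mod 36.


148 × 67 = 9916
9916 mod 36 = 16


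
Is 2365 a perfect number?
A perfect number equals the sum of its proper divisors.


Proper divisors of 2365: 1, 5, 11, 43, 55, 215, 473
Sum = 1 + 5 + 11 + 43 + 55 + 215 + 473 = 803

No, 2365 is not perfect (803 ≠ 2365)


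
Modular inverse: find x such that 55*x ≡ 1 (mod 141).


Use the extended Euclidean algorithm on (141, 55); each row r = 141*s + 55*t:
r=141, s=1, t=0
r=55, s=0, t=1
q=2: r=31, s=1, t=-2   [141*(1) + 55*(-2) = 31]
q=1: r=24, s=-1, t=3   [141*(-1) + 55*(3) = 24]
q=1: r=7, s=2, t=-5   [141*(2) + 55*(-5) = 7]
q=3: r=3, s=-7, t=18   [141*(-7) + 55*(18) = 3]
q=2: r=1, s=16, t=-41   [141*(16) + 55*(-41) = 1]
q=3: r=0, s=-55, t=141   [141*(-55) + 55*(141) = 0]
GCD = 1 with t = -41, so 55*(-41) ≡ 1 (mod 141)
Inverse = -41 mod 141 = 100
Check: 55 * 100 = 5500 ≡ 1 (mod 141)

55^(-1) ≡ 100 (mod 141)


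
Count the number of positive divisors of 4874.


4874 = 2^1 × 2437^1
d(4874) = (1+1) × (1+1) = 4

4 divisors


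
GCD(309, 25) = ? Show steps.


309 = 12 * 25 + 9
25 = 2 * 9 + 7
9 = 1 * 7 + 2
7 = 3 * 2 + 1
2 = 2 * 1 + 0
GCD = 1


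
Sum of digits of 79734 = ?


7 + 9 + 7 + 3 + 4 = 30


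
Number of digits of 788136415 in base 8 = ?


788136415 in base 8 = 5676400737
Number of digits = 10

10 digits (base 8)


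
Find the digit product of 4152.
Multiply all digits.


4 × 1 × 5 × 2 = 40


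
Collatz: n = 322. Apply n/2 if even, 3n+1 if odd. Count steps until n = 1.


322 → 161 → 484 → 242 → 121 → 364 → 182 → 91 → 274 → 137 → 412 → 206 → 103 → 310 → 155 → 466 → 233 → 700 → 350 → 175 → 526 → 263 → 790 → 395 → 1186 → 593 → 1780 → 890 → 445 → 1336 → 668 → 334 → 167 → 502 → 251 → 754 → 377 → 1132 → 566 → 283 → 850 → 425 → 1276 → 638 → 319 → 958 → 479 → 1438 → 719 → 2158 → 1079 → 3238 → 1619 → 4858 → 2429 → 7288 → 3644 → 1822 → 911 → 2734 → 1367 → 4102 → 2051 → 6154 → 3077 → 9232 → 4616 → 2308 → 1154 → 577 → 1732 → 866 → 433 → 1300 → 650 → 325 → 976 → 488 → 244 → 122 → 61 → 184 → 92 → 46 → 23 → 70 → 35 → 106 → 53 → 160 → 80 → 40 → 20 → 10 → 5 → 16 → 8 → 4 → 2 → 1
Total steps = 99

99 steps


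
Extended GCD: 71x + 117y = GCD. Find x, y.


Tabular extended Euclidean (each row: r = 71*s + 117*t):
r=71, s=1, t=0
r=117, s=0, t=1
q=0: r=71, s=1, t=0   [71*(1) + 117*(0) = 71]
q=1: r=46, s=-1, t=1   [71*(-1) + 117*(1) = 46]
q=1: r=25, s=2, t=-1   [71*(2) + 117*(-1) = 25]
q=1: r=21, s=-3, t=2   [71*(-3) + 117*(2) = 21]
q=1: r=4, s=5, t=-3   [71*(5) + 117*(-3) = 4]
q=5: r=1, s=-28, t=17   [71*(-28) + 117*(17) = 1]
q=4: r=0, s=117, t=-71   [71*(117) + 117*(-71) = 0]
GCD = 1; from the row with r=1: x=-28, y=17
Check: 71*(-28) + 117*(17) = -1988 + 1989 = 1

GCD = 1, x = -28, y = 17


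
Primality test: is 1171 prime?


Check divisors up to sqrt(1171) = 34.2199
No divisors found.
1171 is prime.

Yes, 1171 is prime


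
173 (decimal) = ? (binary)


173 (base 10) = 173 (decimal)
173 (decimal) = 10101101 (base 2)


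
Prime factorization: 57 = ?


57 / 3 = 19
19 / 19 = 1
57 = 3 × 19


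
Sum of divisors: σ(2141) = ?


Divisors of 2141: 1, 2141
Sum = 1 + 2141 = 2142

σ(2141) = 2142


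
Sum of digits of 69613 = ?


6 + 9 + 6 + 1 + 3 = 25


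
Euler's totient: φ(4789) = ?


4789 = 4789
Prime factors: 4789
φ(4789) = 4789 × (1-1/4789)
= 4789 × 4788/4789 = 4788

φ(4789) = 4788


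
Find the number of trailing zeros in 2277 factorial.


floor(2277/5) = 455
floor(2277/25) = 91
floor(2277/125) = 18
floor(2277/625) = 3
Total = 567

567 trailing zeros


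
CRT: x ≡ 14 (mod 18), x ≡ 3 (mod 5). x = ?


M = 18*5 = 90
M1 = M/18 = 5, M2 = M/5 = 18
M1^(-1) mod 18 = 11, M2^(-1) mod 5 = 2
x = 14*5*11 + 3*18*2 = 878
878 mod 90 = 68
Check: 68 mod 18 = 14 ✓, 68 mod 5 = 3 ✓

x ≡ 68 (mod 90)


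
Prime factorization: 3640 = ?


3640 / 2 = 1820
1820 / 2 = 910
910 / 2 = 455
455 / 5 = 91
91 / 7 = 13
13 / 13 = 1
3640 = 2^3 × 5 × 7 × 13


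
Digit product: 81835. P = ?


8 × 1 × 8 × 3 × 5 = 960


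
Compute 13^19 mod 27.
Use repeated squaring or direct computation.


13^1 mod 27 = 13
13^2 mod 27 = 7
13^3 mod 27 = 10
13^4 mod 27 = 22
13^5 mod 27 = 16
13^6 mod 27 = 19
13^7 mod 27 = 4
13^8 mod 27 = 25
13^9 mod 27 = 1
13^10 mod 27 = 13
13^11 mod 27 = 7
13^12 mod 27 = 10
13^13 mod 27 = 22
13^14 mod 27 = 16
13^15 mod 27 = 19
13^16 mod 27 = 4
13^17 mod 27 = 25
13^18 mod 27 = 1
13^19 mod 27 = 13


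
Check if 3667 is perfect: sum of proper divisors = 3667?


Proper divisors of 3667: 1, 19, 193
Sum = 1 + 19 + 193 = 213

No, 3667 is not perfect (213 ≠ 3667)


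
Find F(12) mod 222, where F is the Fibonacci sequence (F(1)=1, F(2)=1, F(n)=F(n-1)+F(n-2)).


F(k) mod 222 for k=1..12:
1, 1, 2, 3, 5, 8, 13, 21, 34, 55, 89, 144
F(12) mod 222 = 144


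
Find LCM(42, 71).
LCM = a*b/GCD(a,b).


GCD(42, 71) = 1
LCM = 42*71/1 = 2982/1 = 2982

LCM = 2982


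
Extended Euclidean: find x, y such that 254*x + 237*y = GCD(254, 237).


Tabular extended Euclidean (each row: r = 254*s + 237*t):
r=254, s=1, t=0
r=237, s=0, t=1
q=1: r=17, s=1, t=-1   [254*(1) + 237*(-1) = 17]
q=13: r=16, s=-13, t=14   [254*(-13) + 237*(14) = 16]
q=1: r=1, s=14, t=-15   [254*(14) + 237*(-15) = 1]
q=16: r=0, s=-237, t=254   [254*(-237) + 237*(254) = 0]
GCD = 1; from the row with r=1: x=14, y=-15
Check: 254*(14) + 237*(-15) = 3556 - 3555 = 1

GCD = 1, x = 14, y = -15


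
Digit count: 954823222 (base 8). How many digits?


954823222 in base 8 = 7072271066
Number of digits = 10

10 digits (base 8)


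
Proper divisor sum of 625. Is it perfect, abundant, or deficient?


Proper divisors: 1, 5, 25, 125
Sum = 1 + 5 + 25 + 125 = 156
156 < 625 → deficient

s(625) = 156 (deficient)


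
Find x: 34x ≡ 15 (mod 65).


GCD(34, 65) = 1, unique solution
a^(-1) mod 65 = 44
x = 44 * 15 mod 65 = 10

x ≡ 10 (mod 65)


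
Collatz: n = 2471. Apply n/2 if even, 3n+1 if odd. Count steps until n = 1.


2471 → 7414 → 3707 → 11122 → 5561 → 16684 → 8342 → 4171 → 12514 → 6257 → 18772 → 9386 → 4693 → 14080 → 7040 → 3520 → 1760 → 880 → 440 → 220 → 110 → 55 → 166 → 83 → 250 → 125 → 376 → 188 → 94 → 47 → 142 → 71 → 214 → 107 → 322 → 161 → 484 → 242 → 121 → 364 → 182 → 91 → 274 → 137 → 412 → 206 → 103 → 310 → 155 → 466 → 233 → 700 → 350 → 175 → 526 → 263 → 790 → 395 → 1186 → 593 → 1780 → 890 → 445 → 1336 → 668 → 334 → 167 → 502 → 251 → 754 → 377 → 1132 → 566 → 283 → 850 → 425 → 1276 → 638 → 319 → 958 → 479 → 1438 → 719 → 2158 → 1079 → 3238 → 1619 → 4858 → 2429 → 7288 → 3644 → 1822 → 911 → 2734 → 1367 → 4102 → 2051 → 6154 → 3077 → 9232 → 4616 → 2308 → 1154 → 577 → 1732 → 866 → 433 → 1300 → 650 → 325 → 976 → 488 → 244 → 122 → 61 → 184 → 92 → 46 → 23 → 70 → 35 → 106 → 53 → 160 → 80 → 40 → 20 → 10 → 5 → 16 → 8 → 4 → 2 → 1
Total steps = 133

133 steps


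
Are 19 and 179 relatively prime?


Euclidean algorithm:
179 = 9 * 19 + 8
19 = 2 * 8 + 3
8 = 2 * 3 + 2
3 = 1 * 2 + 1
2 = 2 * 1 + 0
GCD(19, 179) = 1

Yes, coprime (GCD = 1)


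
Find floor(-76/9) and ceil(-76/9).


-76/9 = -8.4444
floor = -9
ceil = -8

floor = -9, ceil = -8


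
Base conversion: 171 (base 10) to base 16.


171 (base 10) = 171 (decimal)
171 (decimal) = AB (base 16)


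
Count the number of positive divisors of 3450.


3450 = 2^1 × 3^1 × 5^2 × 23^1
d(3450) = (1+1) × (1+1) × (2+1) × (1+1) = 24

24 divisors


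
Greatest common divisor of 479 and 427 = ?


479 = 1 * 427 + 52
427 = 8 * 52 + 11
52 = 4 * 11 + 8
11 = 1 * 8 + 3
8 = 2 * 3 + 2
3 = 1 * 2 + 1
2 = 2 * 1 + 0
GCD = 1


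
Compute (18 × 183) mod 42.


18 × 183 = 3294
3294 mod 42 = 18


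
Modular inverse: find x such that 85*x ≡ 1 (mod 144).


Use the extended Euclidean algorithm on (144, 85); each row r = 144*s + 85*t:
r=144, s=1, t=0
r=85, s=0, t=1
q=1: r=59, s=1, t=-1   [144*(1) + 85*(-1) = 59]
q=1: r=26, s=-1, t=2   [144*(-1) + 85*(2) = 26]
q=2: r=7, s=3, t=-5   [144*(3) + 85*(-5) = 7]
q=3: r=5, s=-10, t=17   [144*(-10) + 85*(17) = 5]
q=1: r=2, s=13, t=-22   [144*(13) + 85*(-22) = 2]
q=2: r=1, s=-36, t=61   [144*(-36) + 85*(61) = 1]
q=2: r=0, s=85, t=-144   [144*(85) + 85*(-144) = 0]
GCD = 1 with t = 61, so 85*(61) ≡ 1 (mod 144)
Inverse = 61 mod 144 = 61
Check: 85 * 61 = 5185 ≡ 1 (mod 144)

85^(-1) ≡ 61 (mod 144)


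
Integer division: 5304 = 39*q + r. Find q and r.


5304 = 39 * 136 + 0
Check: 5304 + 0 = 5304

q = 136, r = 0


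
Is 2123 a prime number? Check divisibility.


2123 / 11 = 193 (exact division)
2123 is NOT prime.

No, 2123 is not prime


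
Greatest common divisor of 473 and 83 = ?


473 = 5 * 83 + 58
83 = 1 * 58 + 25
58 = 2 * 25 + 8
25 = 3 * 8 + 1
8 = 8 * 1 + 0
GCD = 1


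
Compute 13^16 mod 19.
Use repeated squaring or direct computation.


13^1 mod 19 = 13
13^2 mod 19 = 17
13^3 mod 19 = 12
13^4 mod 19 = 4
13^5 mod 19 = 14
13^6 mod 19 = 11
13^7 mod 19 = 10
13^8 mod 19 = 16
13^9 mod 19 = 18
13^10 mod 19 = 6
13^11 mod 19 = 2
13^12 mod 19 = 7
13^13 mod 19 = 15
13^14 mod 19 = 5
13^15 mod 19 = 8
13^16 mod 19 = 9


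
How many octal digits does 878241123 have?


878241123 in base 8 = 6426162543
Number of digits = 10

10 digits (base 8)


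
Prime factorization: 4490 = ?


4490 / 2 = 2245
2245 / 5 = 449
449 / 449 = 1
4490 = 2 × 5 × 449


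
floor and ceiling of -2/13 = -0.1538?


-2/13 = -0.1538
floor = -1
ceil = 0

floor = -1, ceil = 0


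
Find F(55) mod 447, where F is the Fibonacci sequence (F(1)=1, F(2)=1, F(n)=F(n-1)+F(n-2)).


F(k) mod 447 for k=1..55:
1, 1, 2, 3, 5, 8, 13, 21, 34, 55, 89, 144, 233, 377, 163, 93, 256, 349, 158, 60, 218, 278, 49, 327, 376, 256, 185, 441, 179, 173, 352, 78, 430, 61, 44, 105, 149, 254, 403, 210, 166, 376, 95, 24, 119, 143, 262, 405, 220, 178, 398, 129, 80, 209, 289
F(55) mod 447 = 289


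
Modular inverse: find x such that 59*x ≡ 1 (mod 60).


Use the extended Euclidean algorithm on (60, 59); each row r = 60*s + 59*t:
r=60, s=1, t=0
r=59, s=0, t=1
q=1: r=1, s=1, t=-1   [60*(1) + 59*(-1) = 1]
q=59: r=0, s=-59, t=60   [60*(-59) + 59*(60) = 0]
GCD = 1 with t = -1, so 59*(-1) ≡ 1 (mod 60)
Inverse = -1 mod 60 = 59
Check: 59 * 59 = 3481 ≡ 1 (mod 60)

59^(-1) ≡ 59 (mod 60)


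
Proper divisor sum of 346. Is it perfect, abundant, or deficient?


Proper divisors: 1, 2, 173
Sum = 1 + 2 + 173 = 176
176 < 346 → deficient

s(346) = 176 (deficient)


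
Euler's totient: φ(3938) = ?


3938 = 2 × 11 × 179
Prime factors: 2, 11, 179
φ(3938) = 3938 × (1-1/2) × (1-1/11) × (1-1/179)
= 3938 × 1/2 × 10/11 × 178/179 = 1780

φ(3938) = 1780


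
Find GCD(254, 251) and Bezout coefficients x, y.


Tabular extended Euclidean (each row: r = 254*s + 251*t):
r=254, s=1, t=0
r=251, s=0, t=1
q=1: r=3, s=1, t=-1   [254*(1) + 251*(-1) = 3]
q=83: r=2, s=-83, t=84   [254*(-83) + 251*(84) = 2]
q=1: r=1, s=84, t=-85   [254*(84) + 251*(-85) = 1]
q=2: r=0, s=-251, t=254   [254*(-251) + 251*(254) = 0]
GCD = 1; from the row with r=1: x=84, y=-85
Check: 254*(84) + 251*(-85) = 21336 - 21335 = 1

GCD = 1, x = 84, y = -85


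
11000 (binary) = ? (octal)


11000 (base 2) = 24 (decimal)
24 (decimal) = 30 (base 8)


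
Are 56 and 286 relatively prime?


Euclidean algorithm:
286 = 5 * 56 + 6
56 = 9 * 6 + 2
6 = 3 * 2 + 0
GCD(56, 286) = 2

No, not coprime (GCD = 2)


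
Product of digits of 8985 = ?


8 × 9 × 8 × 5 = 2880


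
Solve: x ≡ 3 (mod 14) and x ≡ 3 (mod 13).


M = 14*13 = 182
M1 = M/14 = 13, M2 = M/13 = 14
M1^(-1) mod 14 = 13, M2^(-1) mod 13 = 1
x = 3*13*13 + 3*14*1 = 549
549 mod 182 = 3
Check: 3 mod 14 = 3 ✓, 3 mod 13 = 3 ✓

x ≡ 3 (mod 182)


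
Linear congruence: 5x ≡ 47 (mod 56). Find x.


GCD(5, 56) = 1, unique solution
a^(-1) mod 56 = 45
x = 45 * 47 mod 56 = 43

x ≡ 43 (mod 56)


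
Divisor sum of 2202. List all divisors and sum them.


Divisors of 2202: 1, 2, 3, 6, 367, 734, 1101, 2202
Sum = 1 + 2 + 3 + 6 + 367 + 734 + 1101 + 2202 = 4416

σ(2202) = 4416


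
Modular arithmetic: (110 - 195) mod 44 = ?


110 - 195 = -85
-85 mod 44 = 3


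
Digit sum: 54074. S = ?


5 + 4 + 0 + 7 + 4 = 20


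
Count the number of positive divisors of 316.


316 = 2^2 × 79^1
d(316) = (2+1) × (1+1) = 6

6 divisors


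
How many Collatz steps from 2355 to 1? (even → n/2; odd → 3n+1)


2355 → 7066 → 3533 → 10600 → 5300 → 2650 → 1325 → 3976 → 1988 → 994 → 497 → 1492 → 746 → 373 → 1120 → 560 → 280 → 140 → 70 → 35 → 106 → 53 → 160 → 80 → 40 → 20 → 10 → 5 → 16 → 8 → 4 → 2 → 1
Total steps = 32

32 steps


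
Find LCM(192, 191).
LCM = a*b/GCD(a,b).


GCD(192, 191) = 1
LCM = 192*191/1 = 36672/1 = 36672

LCM = 36672


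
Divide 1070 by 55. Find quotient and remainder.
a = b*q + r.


1070 = 55 * 19 + 25
Check: 1045 + 25 = 1070

q = 19, r = 25


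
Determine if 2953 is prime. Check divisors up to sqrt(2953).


Check divisors up to sqrt(2953) = 54.3415
No divisors found.
2953 is prime.

Yes, 2953 is prime


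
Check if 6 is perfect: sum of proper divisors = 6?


Proper divisors of 6: 1, 2, 3
Sum = 1 + 2 + 3 = 6

Yes, 6 is perfect (6 = 6)


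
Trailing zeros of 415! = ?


floor(415/5) = 83
floor(415/25) = 16
floor(415/125) = 3
Total = 102

102 trailing zeros


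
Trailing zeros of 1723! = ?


floor(1723/5) = 344
floor(1723/25) = 68
floor(1723/125) = 13
floor(1723/625) = 2
Total = 427

427 trailing zeros


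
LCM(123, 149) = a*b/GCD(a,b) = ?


GCD(123, 149) = 1
LCM = 123*149/1 = 18327/1 = 18327

LCM = 18327


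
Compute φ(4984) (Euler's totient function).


4984 = 2^3 × 7 × 89
Prime factors: 2, 7, 89
φ(4984) = 4984 × (1-1/2) × (1-1/7) × (1-1/89)
= 4984 × 1/2 × 6/7 × 88/89 = 2112

φ(4984) = 2112


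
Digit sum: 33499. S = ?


3 + 3 + 4 + 9 + 9 = 28


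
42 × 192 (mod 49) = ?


42 × 192 = 8064
8064 mod 49 = 28


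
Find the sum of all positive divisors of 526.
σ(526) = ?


Divisors of 526: 1, 2, 263, 526
Sum = 1 + 2 + 263 + 526 = 792

σ(526) = 792


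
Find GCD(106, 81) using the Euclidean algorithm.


106 = 1 * 81 + 25
81 = 3 * 25 + 6
25 = 4 * 6 + 1
6 = 6 * 1 + 0
GCD = 1


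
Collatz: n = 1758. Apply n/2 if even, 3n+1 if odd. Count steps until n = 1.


1758 → 879 → 2638 → 1319 → 3958 → 1979 → 5938 → 2969 → 8908 → 4454 → 2227 → 6682 → 3341 → 10024 → 5012 → 2506 → 1253 → 3760 → 1880 → 940 → 470 → 235 → 706 → 353 → 1060 → 530 → 265 → 796 → 398 → 199 → 598 → 299 → 898 → 449 → 1348 → 674 → 337 → 1012 → 506 → 253 → 760 → 380 → 190 → 95 → 286 → 143 → 430 → 215 → 646 → 323 → 970 → 485 → 1456 → 728 → 364 → 182 → 91 → 274 → 137 → 412 → 206 → 103 → 310 → 155 → 466 → 233 → 700 → 350 → 175 → 526 → 263 → 790 → 395 → 1186 → 593 → 1780 → 890 → 445 → 1336 → 668 → 334 → 167 → 502 → 251 → 754 → 377 → 1132 → 566 → 283 → 850 → 425 → 1276 → 638 → 319 → 958 → 479 → 1438 → 719 → 2158 → 1079 → 3238 → 1619 → 4858 → 2429 → 7288 → 3644 → 1822 → 911 → 2734 → 1367 → 4102 → 2051 → 6154 → 3077 → 9232 → 4616 → 2308 → 1154 → 577 → 1732 → 866 → 433 → 1300 → 650 → 325 → 976 → 488 → 244 → 122 → 61 → 184 → 92 → 46 → 23 → 70 → 35 → 106 → 53 → 160 → 80 → 40 → 20 → 10 → 5 → 16 → 8 → 4 → 2 → 1
Total steps = 148

148 steps


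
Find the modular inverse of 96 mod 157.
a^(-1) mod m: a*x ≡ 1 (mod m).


Use the extended Euclidean algorithm on (157, 96); each row r = 157*s + 96*t:
r=157, s=1, t=0
r=96, s=0, t=1
q=1: r=61, s=1, t=-1   [157*(1) + 96*(-1) = 61]
q=1: r=35, s=-1, t=2   [157*(-1) + 96*(2) = 35]
q=1: r=26, s=2, t=-3   [157*(2) + 96*(-3) = 26]
q=1: r=9, s=-3, t=5   [157*(-3) + 96*(5) = 9]
q=2: r=8, s=8, t=-13   [157*(8) + 96*(-13) = 8]
q=1: r=1, s=-11, t=18   [157*(-11) + 96*(18) = 1]
q=8: r=0, s=96, t=-157   [157*(96) + 96*(-157) = 0]
GCD = 1 with t = 18, so 96*(18) ≡ 1 (mod 157)
Inverse = 18 mod 157 = 18
Check: 96 * 18 = 1728 ≡ 1 (mod 157)

96^(-1) ≡ 18 (mod 157)


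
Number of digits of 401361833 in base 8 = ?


401361833 in base 8 = 2773045651
Number of digits = 10

10 digits (base 8)


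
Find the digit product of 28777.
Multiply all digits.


2 × 8 × 7 × 7 × 7 = 5488


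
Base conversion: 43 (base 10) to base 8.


43 (base 10) = 43 (decimal)
43 (decimal) = 53 (base 8)


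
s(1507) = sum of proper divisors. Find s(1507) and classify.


Proper divisors: 1, 11, 137
Sum = 1 + 11 + 137 = 149
149 < 1507 → deficient

s(1507) = 149 (deficient)


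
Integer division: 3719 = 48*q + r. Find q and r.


3719 = 48 * 77 + 23
Check: 3696 + 23 = 3719

q = 77, r = 23


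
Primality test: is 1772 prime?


1772 / 2 = 886 (exact division)
1772 is NOT prime.

No, 1772 is not prime


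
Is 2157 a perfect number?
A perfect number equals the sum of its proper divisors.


Proper divisors of 2157: 1, 3, 719
Sum = 1 + 3 + 719 = 723

No, 2157 is not perfect (723 ≠ 2157)


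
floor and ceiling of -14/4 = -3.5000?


-14/4 = -3.5000
floor = -4
ceil = -3

floor = -4, ceil = -3


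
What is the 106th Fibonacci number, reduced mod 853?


F(k) mod 853 for k=1..106:
1, 1, 2, 3, 5, 8, 13, 21, 34, 55, 89, 144, 233, 377, 610, 134, 744, 25, 769, 794, 710, 651, 508, 306, 814, 267, 228, 495, 723, 365, 235, 600, 835, 582, 564, 293, 4, 297, 301, 598, 46, 644, 690, 481, 318, 799, 264, 210, 474, 684, 305, 136, 441, 577, 165, 742, 54, 796, 850, 793, 790, 730, 667, 544, 358, 49, 407, 456, 10, 466, 476, 89, 565, 654, 366, 167, 533, 700, 380, 227, 607, 834, 588, 569, 304, 20, 324, 344, 668, 159, 827, 133, 107, 240, 347, 587, 81, 668, 749, 564, 460, 171, 631, 802, 580, 529
F(106) mod 853 = 529


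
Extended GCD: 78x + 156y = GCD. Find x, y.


Tabular extended Euclidean (each row: r = 78*s + 156*t):
r=78, s=1, t=0
r=156, s=0, t=1
q=0: r=78, s=1, t=0   [78*(1) + 156*(0) = 78]
q=2: r=0, s=-2, t=1   [78*(-2) + 156*(1) = 0]
GCD = 78; from the row with r=78: x=1, y=0
Check: 78*(1) + 156*(0) = 78 + 0 = 78

GCD = 78, x = 1, y = 0


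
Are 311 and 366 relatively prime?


Euclidean algorithm:
366 = 1 * 311 + 55
311 = 5 * 55 + 36
55 = 1 * 36 + 19
36 = 1 * 19 + 17
19 = 1 * 17 + 2
17 = 8 * 2 + 1
2 = 2 * 1 + 0
GCD(311, 366) = 1

Yes, coprime (GCD = 1)


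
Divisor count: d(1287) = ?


1287 = 3^2 × 11^1 × 13^1
d(1287) = (2+1) × (1+1) × (1+1) = 12

12 divisors


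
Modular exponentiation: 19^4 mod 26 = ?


19^1 mod 26 = 19
19^2 mod 26 = 23
19^3 mod 26 = 21
19^4 mod 26 = 9


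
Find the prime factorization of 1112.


1112 / 2 = 556
556 / 2 = 278
278 / 2 = 139
139 / 139 = 1
1112 = 2^3 × 139


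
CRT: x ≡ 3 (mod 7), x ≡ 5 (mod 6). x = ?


M = 7*6 = 42
M1 = M/7 = 6, M2 = M/6 = 7
M1^(-1) mod 7 = 6, M2^(-1) mod 6 = 1
x = 3*6*6 + 5*7*1 = 143
143 mod 42 = 17
Check: 17 mod 7 = 3 ✓, 17 mod 6 = 5 ✓

x ≡ 17 (mod 42)


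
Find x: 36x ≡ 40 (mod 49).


GCD(36, 49) = 1, unique solution
a^(-1) mod 49 = 15
x = 15 * 40 mod 49 = 12

x ≡ 12 (mod 49)


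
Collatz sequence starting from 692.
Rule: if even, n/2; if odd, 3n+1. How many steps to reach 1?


692 → 346 → 173 → 520 → 260 → 130 → 65 → 196 → 98 → 49 → 148 → 74 → 37 → 112 → 56 → 28 → 14 → 7 → 22 → 11 → 34 → 17 → 52 → 26 → 13 → 40 → 20 → 10 → 5 → 16 → 8 → 4 → 2 → 1
Total steps = 33

33 steps


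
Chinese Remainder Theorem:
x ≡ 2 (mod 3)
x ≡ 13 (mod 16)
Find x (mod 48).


M = 3*16 = 48
M1 = M/3 = 16, M2 = M/16 = 3
M1^(-1) mod 3 = 1, M2^(-1) mod 16 = 11
x = 2*16*1 + 13*3*11 = 461
461 mod 48 = 29
Check: 29 mod 3 = 2 ✓, 29 mod 16 = 13 ✓

x ≡ 29 (mod 48)


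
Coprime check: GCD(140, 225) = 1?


Euclidean algorithm:
225 = 1 * 140 + 85
140 = 1 * 85 + 55
85 = 1 * 55 + 30
55 = 1 * 30 + 25
30 = 1 * 25 + 5
25 = 5 * 5 + 0
GCD(140, 225) = 5

No, not coprime (GCD = 5)


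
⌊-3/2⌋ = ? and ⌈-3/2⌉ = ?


-3/2 = -1.5000
floor = -2
ceil = -1

floor = -2, ceil = -1


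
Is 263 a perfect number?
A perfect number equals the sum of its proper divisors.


Proper divisors of 263: 1
Sum = 1 = 1

No, 263 is not perfect (1 ≠ 263)


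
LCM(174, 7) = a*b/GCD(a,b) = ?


GCD(174, 7) = 1
LCM = 174*7/1 = 1218/1 = 1218

LCM = 1218


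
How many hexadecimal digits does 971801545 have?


971801545 in base 16 = 39EC83C9
Number of digits = 8

8 digits (base 16)


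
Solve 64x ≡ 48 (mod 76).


GCD(64, 76) = 4 divides 48
Divide: 16x ≡ 12 (mod 19)
x ≡ 15 (mod 19)


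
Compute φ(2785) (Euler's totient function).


2785 = 5 × 557
Prime factors: 5, 557
φ(2785) = 2785 × (1-1/5) × (1-1/557)
= 2785 × 4/5 × 556/557 = 2224

φ(2785) = 2224


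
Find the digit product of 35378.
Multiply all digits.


3 × 5 × 3 × 7 × 8 = 2520


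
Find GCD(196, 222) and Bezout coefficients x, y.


Tabular extended Euclidean (each row: r = 196*s + 222*t):
r=196, s=1, t=0
r=222, s=0, t=1
q=0: r=196, s=1, t=0   [196*(1) + 222*(0) = 196]
q=1: r=26, s=-1, t=1   [196*(-1) + 222*(1) = 26]
q=7: r=14, s=8, t=-7   [196*(8) + 222*(-7) = 14]
q=1: r=12, s=-9, t=8   [196*(-9) + 222*(8) = 12]
q=1: r=2, s=17, t=-15   [196*(17) + 222*(-15) = 2]
q=6: r=0, s=-111, t=98   [196*(-111) + 222*(98) = 0]
GCD = 2; from the row with r=2: x=17, y=-15
Check: 196*(17) + 222*(-15) = 3332 - 3330 = 2

GCD = 2, x = 17, y = -15


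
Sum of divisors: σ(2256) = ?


Divisors of 2256: 1, 2, 3, 4, 6, 8, 12, 16, 24, 47, 48, 94, 141, 188, 282, 376, 564, 752, 1128, 2256
Sum = 1 + 2 + 3 + 4 + 6 + 8 + 12 + 16 + 24 + 47 + 48 + 94 + 141 + 188 + 282 + 376 + 564 + 752 + 1128 + 2256 = 5952

σ(2256) = 5952


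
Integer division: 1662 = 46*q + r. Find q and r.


1662 = 46 * 36 + 6
Check: 1656 + 6 = 1662

q = 36, r = 6


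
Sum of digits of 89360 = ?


8 + 9 + 3 + 6 + 0 = 26


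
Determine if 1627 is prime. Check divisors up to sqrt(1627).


Check divisors up to sqrt(1627) = 40.3361
No divisors found.
1627 is prime.

Yes, 1627 is prime


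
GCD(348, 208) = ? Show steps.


348 = 1 * 208 + 140
208 = 1 * 140 + 68
140 = 2 * 68 + 4
68 = 17 * 4 + 0
GCD = 4


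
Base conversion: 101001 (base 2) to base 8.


101001 (base 2) = 41 (decimal)
41 (decimal) = 51 (base 8)


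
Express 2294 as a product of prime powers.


2294 / 2 = 1147
1147 / 31 = 37
37 / 37 = 1
2294 = 2 × 31 × 37


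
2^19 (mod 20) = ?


2^1 mod 20 = 2
2^2 mod 20 = 4
2^3 mod 20 = 8
2^4 mod 20 = 16
2^5 mod 20 = 12
2^6 mod 20 = 4
2^7 mod 20 = 8
2^8 mod 20 = 16
2^9 mod 20 = 12
2^10 mod 20 = 4
2^11 mod 20 = 8
2^12 mod 20 = 16
2^13 mod 20 = 12
2^14 mod 20 = 4
2^15 mod 20 = 8
2^16 mod 20 = 16
2^17 mod 20 = 12
2^18 mod 20 = 4
2^19 mod 20 = 8


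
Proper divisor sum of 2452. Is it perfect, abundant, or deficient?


Proper divisors: 1, 2, 4, 613, 1226
Sum = 1 + 2 + 4 + 613 + 1226 = 1846
1846 < 2452 → deficient

s(2452) = 1846 (deficient)


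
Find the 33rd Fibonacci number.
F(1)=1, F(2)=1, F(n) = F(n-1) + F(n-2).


Sequence: 1, 1, 2, 3, 5, 8, 13, 21, 34, 55, 89, 144, 233, 377, 610, 987, 1597, 2584, 4181, 6765, 10946, 17711, 28657, 46368, 75025, 121393, 196418, 317811, 514229, 832040, 1346269, 2178309, 3524578
F(33) = 3524578


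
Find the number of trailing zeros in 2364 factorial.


floor(2364/5) = 472
floor(2364/25) = 94
floor(2364/125) = 18
floor(2364/625) = 3
Total = 587

587 trailing zeros


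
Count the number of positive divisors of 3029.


3029 = 13^1 × 233^1
d(3029) = (1+1) × (1+1) = 4

4 divisors


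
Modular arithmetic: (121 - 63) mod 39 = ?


121 - 63 = 58
58 mod 39 = 19


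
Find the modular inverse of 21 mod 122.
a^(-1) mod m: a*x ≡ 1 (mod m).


Use the extended Euclidean algorithm on (122, 21); each row r = 122*s + 21*t:
r=122, s=1, t=0
r=21, s=0, t=1
q=5: r=17, s=1, t=-5   [122*(1) + 21*(-5) = 17]
q=1: r=4, s=-1, t=6   [122*(-1) + 21*(6) = 4]
q=4: r=1, s=5, t=-29   [122*(5) + 21*(-29) = 1]
q=4: r=0, s=-21, t=122   [122*(-21) + 21*(122) = 0]
GCD = 1 with t = -29, so 21*(-29) ≡ 1 (mod 122)
Inverse = -29 mod 122 = 93
Check: 21 * 93 = 1953 ≡ 1 (mod 122)

21^(-1) ≡ 93 (mod 122)


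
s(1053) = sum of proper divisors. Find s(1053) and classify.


Proper divisors: 1, 3, 9, 13, 27, 39, 81, 117, 351
Sum = 1 + 3 + 9 + 13 + 27 + 39 + 81 + 117 + 351 = 641
641 < 1053 → deficient

s(1053) = 641 (deficient)


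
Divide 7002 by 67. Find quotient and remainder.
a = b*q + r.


7002 = 67 * 104 + 34
Check: 6968 + 34 = 7002

q = 104, r = 34


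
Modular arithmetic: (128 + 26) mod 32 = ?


128 + 26 = 154
154 mod 32 = 26


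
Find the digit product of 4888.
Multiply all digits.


4 × 8 × 8 × 8 = 2048


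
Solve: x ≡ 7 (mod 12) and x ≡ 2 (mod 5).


M = 12*5 = 60
M1 = M/12 = 5, M2 = M/5 = 12
M1^(-1) mod 12 = 5, M2^(-1) mod 5 = 3
x = 7*5*5 + 2*12*3 = 247
247 mod 60 = 7
Check: 7 mod 12 = 7 ✓, 7 mod 5 = 2 ✓

x ≡ 7 (mod 60)


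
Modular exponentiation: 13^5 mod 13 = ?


13^1 mod 13 = 0
13^2 mod 13 = 0
13^3 mod 13 = 0
13^4 mod 13 = 0
13^5 mod 13 = 0


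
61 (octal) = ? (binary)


61 (base 8) = 49 (decimal)
49 (decimal) = 110001 (base 2)


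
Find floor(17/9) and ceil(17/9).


17/9 = 1.8889
floor = 1
ceil = 2

floor = 1, ceil = 2


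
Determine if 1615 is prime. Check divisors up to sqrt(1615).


1615 / 5 = 323 (exact division)
1615 is NOT prime.

No, 1615 is not prime


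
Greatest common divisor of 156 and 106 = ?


156 = 1 * 106 + 50
106 = 2 * 50 + 6
50 = 8 * 6 + 2
6 = 3 * 2 + 0
GCD = 2


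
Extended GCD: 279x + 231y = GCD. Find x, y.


Tabular extended Euclidean (each row: r = 279*s + 231*t):
r=279, s=1, t=0
r=231, s=0, t=1
q=1: r=48, s=1, t=-1   [279*(1) + 231*(-1) = 48]
q=4: r=39, s=-4, t=5   [279*(-4) + 231*(5) = 39]
q=1: r=9, s=5, t=-6   [279*(5) + 231*(-6) = 9]
q=4: r=3, s=-24, t=29   [279*(-24) + 231*(29) = 3]
q=3: r=0, s=77, t=-93   [279*(77) + 231*(-93) = 0]
GCD = 3; from the row with r=3: x=-24, y=29
Check: 279*(-24) + 231*(29) = -6696 + 6699 = 3

GCD = 3, x = -24, y = 29


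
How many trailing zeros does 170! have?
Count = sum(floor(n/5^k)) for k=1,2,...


floor(170/5) = 34
floor(170/25) = 6
floor(170/125) = 1
Total = 41

41 trailing zeros


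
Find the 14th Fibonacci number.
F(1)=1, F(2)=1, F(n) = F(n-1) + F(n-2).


Sequence: 1, 1, 2, 3, 5, 8, 13, 21, 34, 55, 89, 144, 233, 377
F(14) = 377


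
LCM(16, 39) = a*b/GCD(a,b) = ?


GCD(16, 39) = 1
LCM = 16*39/1 = 624/1 = 624

LCM = 624


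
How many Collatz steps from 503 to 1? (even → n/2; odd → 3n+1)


503 → 1510 → 755 → 2266 → 1133 → 3400 → 1700 → 850 → 425 → 1276 → 638 → 319 → 958 → 479 → 1438 → 719 → 2158 → 1079 → 3238 → 1619 → 4858 → 2429 → 7288 → 3644 → 1822 → 911 → 2734 → 1367 → 4102 → 2051 → 6154 → 3077 → 9232 → 4616 → 2308 → 1154 → 577 → 1732 → 866 → 433 → 1300 → 650 → 325 → 976 → 488 → 244 → 122 → 61 → 184 → 92 → 46 → 23 → 70 → 35 → 106 → 53 → 160 → 80 → 40 → 20 → 10 → 5 → 16 → 8 → 4 → 2 → 1
Total steps = 66

66 steps


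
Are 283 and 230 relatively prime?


Euclidean algorithm:
283 = 1 * 230 + 53
230 = 4 * 53 + 18
53 = 2 * 18 + 17
18 = 1 * 17 + 1
17 = 17 * 1 + 0
GCD(283, 230) = 1

Yes, coprime (GCD = 1)


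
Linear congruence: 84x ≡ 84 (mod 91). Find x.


GCD(84, 91) = 7 divides 84
Divide: 12x ≡ 12 (mod 13)
x ≡ 1 (mod 13)


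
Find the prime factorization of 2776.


2776 / 2 = 1388
1388 / 2 = 694
694 / 2 = 347
347 / 347 = 1
2776 = 2^3 × 347


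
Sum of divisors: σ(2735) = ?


Divisors of 2735: 1, 5, 547, 2735
Sum = 1 + 5 + 547 + 2735 = 3288

σ(2735) = 3288


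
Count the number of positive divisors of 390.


390 = 2^1 × 3^1 × 5^1 × 13^1
d(390) = (1+1) × (1+1) × (1+1) × (1+1) = 16

16 divisors


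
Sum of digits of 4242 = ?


4 + 2 + 4 + 2 = 12


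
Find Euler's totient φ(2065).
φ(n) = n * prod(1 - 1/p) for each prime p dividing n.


2065 = 5 × 7 × 59
Prime factors: 5, 7, 59
φ(2065) = 2065 × (1-1/5) × (1-1/7) × (1-1/59)
= 2065 × 4/5 × 6/7 × 58/59 = 1392

φ(2065) = 1392


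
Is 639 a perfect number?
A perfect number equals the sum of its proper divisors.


Proper divisors of 639: 1, 3, 9, 71, 213
Sum = 1 + 3 + 9 + 71 + 213 = 297

No, 639 is not perfect (297 ≠ 639)


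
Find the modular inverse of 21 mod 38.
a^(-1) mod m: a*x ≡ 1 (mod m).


Use the extended Euclidean algorithm on (38, 21); each row r = 38*s + 21*t:
r=38, s=1, t=0
r=21, s=0, t=1
q=1: r=17, s=1, t=-1   [38*(1) + 21*(-1) = 17]
q=1: r=4, s=-1, t=2   [38*(-1) + 21*(2) = 4]
q=4: r=1, s=5, t=-9   [38*(5) + 21*(-9) = 1]
q=4: r=0, s=-21, t=38   [38*(-21) + 21*(38) = 0]
GCD = 1 with t = -9, so 21*(-9) ≡ 1 (mod 38)
Inverse = -9 mod 38 = 29
Check: 21 * 29 = 609 ≡ 1 (mod 38)

21^(-1) ≡ 29 (mod 38)


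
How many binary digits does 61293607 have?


61293607 in base 2 = 11101001110100010000100111
Number of digits = 26

26 digits (base 2)


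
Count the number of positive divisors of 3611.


3611 = 23^1 × 157^1
d(3611) = (1+1) × (1+1) = 4

4 divisors


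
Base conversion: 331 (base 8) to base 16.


331 (base 8) = 217 (decimal)
217 (decimal) = D9 (base 16)


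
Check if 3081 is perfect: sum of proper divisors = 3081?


Proper divisors of 3081: 1, 3, 13, 39, 79, 237, 1027
Sum = 1 + 3 + 13 + 39 + 79 + 237 + 1027 = 1399

No, 3081 is not perfect (1399 ≠ 3081)


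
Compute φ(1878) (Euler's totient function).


1878 = 2 × 3 × 313
Prime factors: 2, 3, 313
φ(1878) = 1878 × (1-1/2) × (1-1/3) × (1-1/313)
= 1878 × 1/2 × 2/3 × 312/313 = 624

φ(1878) = 624


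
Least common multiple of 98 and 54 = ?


GCD(98, 54) = 2
LCM = 98*54/2 = 5292/2 = 2646

LCM = 2646


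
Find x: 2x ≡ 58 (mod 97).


GCD(2, 97) = 1, unique solution
a^(-1) mod 97 = 49
x = 49 * 58 mod 97 = 29

x ≡ 29 (mod 97)


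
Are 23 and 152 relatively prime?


Euclidean algorithm:
152 = 6 * 23 + 14
23 = 1 * 14 + 9
14 = 1 * 9 + 5
9 = 1 * 5 + 4
5 = 1 * 4 + 1
4 = 4 * 1 + 0
GCD(23, 152) = 1

Yes, coprime (GCD = 1)


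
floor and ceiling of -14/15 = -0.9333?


-14/15 = -0.9333
floor = -1
ceil = 0

floor = -1, ceil = 0


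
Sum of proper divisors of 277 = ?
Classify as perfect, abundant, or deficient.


Proper divisors: 1
Sum = 1 = 1
1 < 277 → deficient

s(277) = 1 (deficient)


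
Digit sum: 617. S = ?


6 + 1 + 7 = 14


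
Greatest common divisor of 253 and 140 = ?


253 = 1 * 140 + 113
140 = 1 * 113 + 27
113 = 4 * 27 + 5
27 = 5 * 5 + 2
5 = 2 * 2 + 1
2 = 2 * 1 + 0
GCD = 1


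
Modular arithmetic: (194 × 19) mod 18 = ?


194 × 19 = 3686
3686 mod 18 = 14


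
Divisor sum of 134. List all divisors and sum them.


Divisors of 134: 1, 2, 67, 134
Sum = 1 + 2 + 67 + 134 = 204

σ(134) = 204


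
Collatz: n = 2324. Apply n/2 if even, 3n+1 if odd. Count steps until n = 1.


2324 → 1162 → 581 → 1744 → 872 → 436 → 218 → 109 → 328 → 164 → 82 → 41 → 124 → 62 → 31 → 94 → 47 → 142 → 71 → 214 → 107 → 322 → 161 → 484 → 242 → 121 → 364 → 182 → 91 → 274 → 137 → 412 → 206 → 103 → 310 → 155 → 466 → 233 → 700 → 350 → 175 → 526 → 263 → 790 → 395 → 1186 → 593 → 1780 → 890 → 445 → 1336 → 668 → 334 → 167 → 502 → 251 → 754 → 377 → 1132 → 566 → 283 → 850 → 425 → 1276 → 638 → 319 → 958 → 479 → 1438 → 719 → 2158 → 1079 → 3238 → 1619 → 4858 → 2429 → 7288 → 3644 → 1822 → 911 → 2734 → 1367 → 4102 → 2051 → 6154 → 3077 → 9232 → 4616 → 2308 → 1154 → 577 → 1732 → 866 → 433 → 1300 → 650 → 325 → 976 → 488 → 244 → 122 → 61 → 184 → 92 → 46 → 23 → 70 → 35 → 106 → 53 → 160 → 80 → 40 → 20 → 10 → 5 → 16 → 8 → 4 → 2 → 1
Total steps = 120

120 steps


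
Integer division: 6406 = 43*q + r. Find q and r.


6406 = 43 * 148 + 42
Check: 6364 + 42 = 6406

q = 148, r = 42


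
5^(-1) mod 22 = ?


Use the extended Euclidean algorithm on (22, 5); each row r = 22*s + 5*t:
r=22, s=1, t=0
r=5, s=0, t=1
q=4: r=2, s=1, t=-4   [22*(1) + 5*(-4) = 2]
q=2: r=1, s=-2, t=9   [22*(-2) + 5*(9) = 1]
q=2: r=0, s=5, t=-22   [22*(5) + 5*(-22) = 0]
GCD = 1 with t = 9, so 5*(9) ≡ 1 (mod 22)
Inverse = 9 mod 22 = 9
Check: 5 * 9 = 45 ≡ 1 (mod 22)

5^(-1) ≡ 9 (mod 22)


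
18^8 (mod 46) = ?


18^1 mod 46 = 18
18^2 mod 46 = 2
18^3 mod 46 = 36
18^4 mod 46 = 4
18^5 mod 46 = 26
18^6 mod 46 = 8
18^7 mod 46 = 6
18^8 mod 46 = 16


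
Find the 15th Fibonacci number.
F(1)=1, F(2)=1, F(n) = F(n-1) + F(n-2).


Sequence: 1, 1, 2, 3, 5, 8, 13, 21, 34, 55, 89, 144, 233, 377, 610
F(15) = 610


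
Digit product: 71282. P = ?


7 × 1 × 2 × 8 × 2 = 224


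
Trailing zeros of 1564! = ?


floor(1564/5) = 312
floor(1564/25) = 62
floor(1564/125) = 12
floor(1564/625) = 2
Total = 388

388 trailing zeros


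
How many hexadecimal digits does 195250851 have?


195250851 in base 16 = BA34AA3
Number of digits = 7

7 digits (base 16)


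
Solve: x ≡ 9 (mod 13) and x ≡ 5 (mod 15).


M = 13*15 = 195
M1 = M/13 = 15, M2 = M/15 = 13
M1^(-1) mod 13 = 7, M2^(-1) mod 15 = 7
x = 9*15*7 + 5*13*7 = 1400
1400 mod 195 = 35
Check: 35 mod 13 = 9 ✓, 35 mod 15 = 5 ✓

x ≡ 35 (mod 195)


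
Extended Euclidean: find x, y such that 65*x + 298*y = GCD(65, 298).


Tabular extended Euclidean (each row: r = 65*s + 298*t):
r=65, s=1, t=0
r=298, s=0, t=1
q=0: r=65, s=1, t=0   [65*(1) + 298*(0) = 65]
q=4: r=38, s=-4, t=1   [65*(-4) + 298*(1) = 38]
q=1: r=27, s=5, t=-1   [65*(5) + 298*(-1) = 27]
q=1: r=11, s=-9, t=2   [65*(-9) + 298*(2) = 11]
q=2: r=5, s=23, t=-5   [65*(23) + 298*(-5) = 5]
q=2: r=1, s=-55, t=12   [65*(-55) + 298*(12) = 1]
q=5: r=0, s=298, t=-65   [65*(298) + 298*(-65) = 0]
GCD = 1; from the row with r=1: x=-55, y=12
Check: 65*(-55) + 298*(12) = -3575 + 3576 = 1

GCD = 1, x = -55, y = 12


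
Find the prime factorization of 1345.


1345 / 5 = 269
269 / 269 = 1
1345 = 5 × 269


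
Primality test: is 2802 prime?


2802 / 2 = 1401 (exact division)
2802 is NOT prime.

No, 2802 is not prime


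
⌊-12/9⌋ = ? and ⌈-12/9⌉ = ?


-12/9 = -1.3333
floor = -2
ceil = -1

floor = -2, ceil = -1


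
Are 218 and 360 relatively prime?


Euclidean algorithm:
360 = 1 * 218 + 142
218 = 1 * 142 + 76
142 = 1 * 76 + 66
76 = 1 * 66 + 10
66 = 6 * 10 + 6
10 = 1 * 6 + 4
6 = 1 * 4 + 2
4 = 2 * 2 + 0
GCD(218, 360) = 2

No, not coprime (GCD = 2)


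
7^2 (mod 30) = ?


7^1 mod 30 = 7
7^2 mod 30 = 19


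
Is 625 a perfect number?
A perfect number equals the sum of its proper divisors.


Proper divisors of 625: 1, 5, 25, 125
Sum = 1 + 5 + 25 + 125 = 156

No, 625 is not perfect (156 ≠ 625)


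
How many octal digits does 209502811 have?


209502811 in base 8 = 1437141133
Number of digits = 10

10 digits (base 8)


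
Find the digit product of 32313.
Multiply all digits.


3 × 2 × 3 × 1 × 3 = 54


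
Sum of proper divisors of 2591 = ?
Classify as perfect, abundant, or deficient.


Proper divisors: 1
Sum = 1 = 1
1 < 2591 → deficient

s(2591) = 1 (deficient)


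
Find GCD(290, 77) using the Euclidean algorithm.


290 = 3 * 77 + 59
77 = 1 * 59 + 18
59 = 3 * 18 + 5
18 = 3 * 5 + 3
5 = 1 * 3 + 2
3 = 1 * 2 + 1
2 = 2 * 1 + 0
GCD = 1


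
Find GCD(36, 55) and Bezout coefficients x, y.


Tabular extended Euclidean (each row: r = 36*s + 55*t):
r=36, s=1, t=0
r=55, s=0, t=1
q=0: r=36, s=1, t=0   [36*(1) + 55*(0) = 36]
q=1: r=19, s=-1, t=1   [36*(-1) + 55*(1) = 19]
q=1: r=17, s=2, t=-1   [36*(2) + 55*(-1) = 17]
q=1: r=2, s=-3, t=2   [36*(-3) + 55*(2) = 2]
q=8: r=1, s=26, t=-17   [36*(26) + 55*(-17) = 1]
q=2: r=0, s=-55, t=36   [36*(-55) + 55*(36) = 0]
GCD = 1; from the row with r=1: x=26, y=-17
Check: 36*(26) + 55*(-17) = 936 - 935 = 1

GCD = 1, x = 26, y = -17


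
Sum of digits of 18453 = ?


1 + 8 + 4 + 5 + 3 = 21


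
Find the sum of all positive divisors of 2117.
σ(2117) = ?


Divisors of 2117: 1, 29, 73, 2117
Sum = 1 + 29 + 73 + 2117 = 2220

σ(2117) = 2220


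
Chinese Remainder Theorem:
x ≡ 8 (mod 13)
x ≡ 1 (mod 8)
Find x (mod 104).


M = 13*8 = 104
M1 = M/13 = 8, M2 = M/8 = 13
M1^(-1) mod 13 = 5, M2^(-1) mod 8 = 5
x = 8*8*5 + 1*13*5 = 385
385 mod 104 = 73
Check: 73 mod 13 = 8 ✓, 73 mod 8 = 1 ✓

x ≡ 73 (mod 104)


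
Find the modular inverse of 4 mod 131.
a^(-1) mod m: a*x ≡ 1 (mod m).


Use the extended Euclidean algorithm on (131, 4); each row r = 131*s + 4*t:
r=131, s=1, t=0
r=4, s=0, t=1
q=32: r=3, s=1, t=-32   [131*(1) + 4*(-32) = 3]
q=1: r=1, s=-1, t=33   [131*(-1) + 4*(33) = 1]
q=3: r=0, s=4, t=-131   [131*(4) + 4*(-131) = 0]
GCD = 1 with t = 33, so 4*(33) ≡ 1 (mod 131)
Inverse = 33 mod 131 = 33
Check: 4 * 33 = 132 ≡ 1 (mod 131)

4^(-1) ≡ 33 (mod 131)


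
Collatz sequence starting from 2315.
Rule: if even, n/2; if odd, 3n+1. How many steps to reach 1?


2315 → 6946 → 3473 → 10420 → 5210 → 2605 → 7816 → 3908 → 1954 → 977 → 2932 → 1466 → 733 → 2200 → 1100 → 550 → 275 → 826 → 413 → 1240 → 620 → 310 → 155 → 466 → 233 → 700 → 350 → 175 → 526 → 263 → 790 → 395 → 1186 → 593 → 1780 → 890 → 445 → 1336 → 668 → 334 → 167 → 502 → 251 → 754 → 377 → 1132 → 566 → 283 → 850 → 425 → 1276 → 638 → 319 → 958 → 479 → 1438 → 719 → 2158 → 1079 → 3238 → 1619 → 4858 → 2429 → 7288 → 3644 → 1822 → 911 → 2734 → 1367 → 4102 → 2051 → 6154 → 3077 → 9232 → 4616 → 2308 → 1154 → 577 → 1732 → 866 → 433 → 1300 → 650 → 325 → 976 → 488 → 244 → 122 → 61 → 184 → 92 → 46 → 23 → 70 → 35 → 106 → 53 → 160 → 80 → 40 → 20 → 10 → 5 → 16 → 8 → 4 → 2 → 1
Total steps = 107

107 steps


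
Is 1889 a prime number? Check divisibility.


Check divisors up to sqrt(1889) = 43.4626
No divisors found.
1889 is prime.

Yes, 1889 is prime


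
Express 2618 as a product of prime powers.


2618 / 2 = 1309
1309 / 7 = 187
187 / 11 = 17
17 / 17 = 1
2618 = 2 × 7 × 11 × 17


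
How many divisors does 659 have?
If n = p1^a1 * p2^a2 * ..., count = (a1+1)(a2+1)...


659 = 659^1
d(659) = (1+1) = 2

2 divisors


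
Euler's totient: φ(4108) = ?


4108 = 2^2 × 13 × 79
Prime factors: 2, 13, 79
φ(4108) = 4108 × (1-1/2) × (1-1/13) × (1-1/79)
= 4108 × 1/2 × 12/13 × 78/79 = 1872

φ(4108) = 1872


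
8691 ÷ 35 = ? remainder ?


8691 = 35 * 248 + 11
Check: 8680 + 11 = 8691

q = 248, r = 11
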